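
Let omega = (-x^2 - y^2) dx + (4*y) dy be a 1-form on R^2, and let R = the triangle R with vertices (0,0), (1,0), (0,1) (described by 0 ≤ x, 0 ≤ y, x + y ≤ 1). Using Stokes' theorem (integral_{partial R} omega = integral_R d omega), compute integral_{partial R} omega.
integral_(partial R) omega = 1/3

Stokes: integral_partial_R omega = integral_R d omega with d omega = (∂Q/∂x - ∂P/∂y) dx ∧ dy.
  ∂Q/∂x = 0
  ∂P/∂y = -2*y
  integrand = ∂Q/∂x - ∂P/∂y = 2*y.
Integrating over R: integral_0^1 integral_0^{1-x} (2*y) dy dx = 1/3.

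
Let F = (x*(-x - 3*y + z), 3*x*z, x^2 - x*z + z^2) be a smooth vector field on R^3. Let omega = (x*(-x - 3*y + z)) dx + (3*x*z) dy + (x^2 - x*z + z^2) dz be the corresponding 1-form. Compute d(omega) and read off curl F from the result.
d(omega) = (-3*x) dy ∧ dz + (-x + z) dz ∧ dx + (3*x + 3*z) dx ∧ dy; curl F = (-3*x, -x + z, 3*x + 3*z)

d omega = sum_{i<j} (∂f_j/∂x_i - ∂f_i/∂x_j) dx_i ∧ dx_j. Under the identification (dy ∧ dz, dz ∧ dx, dx ∧ dy) ↔ (e_x, e_y, e_z), the coefficients are exactly the components of curl F. Compute:
  ∂R/∂y - ∂Q/∂z = (0) - (3*x) = -3*x
  ∂P/∂z - ∂R/∂x = (x) - (2*x - z) = -x + z
  ∂Q/∂x - ∂P/∂y = (3*z) - (-3*x) = 3*x + 3*z.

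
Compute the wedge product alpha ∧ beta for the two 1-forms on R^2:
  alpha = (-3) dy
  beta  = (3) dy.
alpha ∧ beta = 0

Distribute the wedge, using dx_i ∧ dx_j = -dx_j ∧ dx_i and dx_i ∧ dx_i = 0. For each pair (i, j) with i < j, the coefficient of dx_i ∧ dx_j in alpha ∧ beta is (alpha_i * beta_j - alpha_j * beta_i). Collecting: alpha ∧ beta = 0.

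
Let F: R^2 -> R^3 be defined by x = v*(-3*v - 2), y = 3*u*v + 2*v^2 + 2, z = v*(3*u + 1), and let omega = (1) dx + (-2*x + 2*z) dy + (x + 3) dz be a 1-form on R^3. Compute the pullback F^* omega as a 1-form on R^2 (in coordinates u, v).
F^* omega = (3*v*(6*u*v + 3*v^2 + 4*v + 3)) du + (18*u^2*v + 33*u*v^2 + 12*u*v + 9*u + 24*v^3 + 21*v^2 - 8*v + 1) dv

Using F^*(f dg) = (f ∘ F) d(g ∘ F), substitute each coordinate x_i by F_i(u, v) in f_i, and replace dx_i by d F_i = (∂F_i/∂u) du + (∂F_i/∂v) dv.
  For the x component: f_1(F) = 1; d F_1 = (0) du + (-6*v - 2) dv
  For the y component: f_2(F) = 6*v*(u + v + 1); d F_2 = (3*v) du + (3*u + 4*v) dv
  For the z component: f_3(F) = -3*v^2 - 2*v + 3; d F_3 = (3*v) du + (3*u + 1) dv
Combining and collecting du, dv coefficients:
  coeff of du: 3*v*(6*u*v + 3*v^2 + 4*v + 3)
  coeff of dv: 18*u^2*v + 33*u*v^2 + 12*u*v + 9*u + 24*v^3 + 21*v^2 - 8*v + 1
F^* omega = (3*v*(6*u*v + 3*v^2 + 4*v + 3)) du + (18*u^2*v + 33*u*v^2 + 12*u*v + 9*u + 24*v^3 + 21*v^2 - 8*v + 1) dv.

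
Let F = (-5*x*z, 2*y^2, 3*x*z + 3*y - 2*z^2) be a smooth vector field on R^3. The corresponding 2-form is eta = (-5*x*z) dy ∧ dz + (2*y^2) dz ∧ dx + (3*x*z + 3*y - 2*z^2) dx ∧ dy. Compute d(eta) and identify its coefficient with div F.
d(eta) = (3*x + 4*y - 9*z) dx ∧ dy ∧ dz; div F = 3*x + 4*y - 9*z

For a 2-form in R^3 of the form above, applying d gives a 3-form with coefficient ∂P/∂x + ∂Q/∂y + ∂R/∂z:
  ∂P/∂x = -5*z
  ∂Q/∂y = 4*y
  ∂R/∂z = 3*x - 4*z
Sum = 3*x + 4*y - 9*z, which is exactly div F.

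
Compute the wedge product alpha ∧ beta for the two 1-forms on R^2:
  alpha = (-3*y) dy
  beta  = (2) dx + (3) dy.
alpha ∧ beta = (6*y) dx ∧ dy

Distribute the wedge, using dx_i ∧ dx_j = -dx_j ∧ dx_i and dx_i ∧ dx_i = 0. For each pair (i, j) with i < j, the coefficient of dx_i ∧ dx_j in alpha ∧ beta is (alpha_i * beta_j - alpha_j * beta_i). Collecting: alpha ∧ beta = (6*y) dx ∧ dy.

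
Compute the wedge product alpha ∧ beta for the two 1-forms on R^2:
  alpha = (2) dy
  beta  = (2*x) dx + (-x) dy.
alpha ∧ beta = (-4*x) dx ∧ dy

Distribute the wedge, using dx_i ∧ dx_j = -dx_j ∧ dx_i and dx_i ∧ dx_i = 0. For each pair (i, j) with i < j, the coefficient of dx_i ∧ dx_j in alpha ∧ beta is (alpha_i * beta_j - alpha_j * beta_i). Collecting: alpha ∧ beta = (-4*x) dx ∧ dy.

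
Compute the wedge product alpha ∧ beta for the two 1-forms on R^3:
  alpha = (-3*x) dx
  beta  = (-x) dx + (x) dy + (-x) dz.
alpha ∧ beta = (-3*x^2) dx ∧ dy + (3*x^2) dx ∧ dz

Distribute the wedge, using dx_i ∧ dx_j = -dx_j ∧ dx_i and dx_i ∧ dx_i = 0. For each pair (i, j) with i < j, the coefficient of dx_i ∧ dx_j in alpha ∧ beta is (alpha_i * beta_j - alpha_j * beta_i). Collecting: alpha ∧ beta = (-3*x^2) dx ∧ dy + (3*x^2) dx ∧ dz.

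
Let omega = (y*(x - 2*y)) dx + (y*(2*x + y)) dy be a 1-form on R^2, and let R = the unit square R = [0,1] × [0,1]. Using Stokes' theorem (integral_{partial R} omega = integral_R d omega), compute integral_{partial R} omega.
integral_(partial R) omega = 5/2

Stokes: integral_partial_R omega = integral_R d omega with d omega = (∂Q/∂x - ∂P/∂y) dx ∧ dy.
  ∂Q/∂x = 2*y
  ∂P/∂y = x - 4*y
  integrand = ∂Q/∂x - ∂P/∂y = -x + 6*y.
Integrating over R: integral_0^1 integral_0^1 (-x + 6*y) dx dy = 5/2.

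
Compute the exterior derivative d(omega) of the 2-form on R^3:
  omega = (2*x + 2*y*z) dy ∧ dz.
d(omega) = (2) dx ∧ dy ∧ dz

For a 2-form omega = sum_{i<j} g_{ij} dx_i ∧ dx_j, the exterior derivative is
  d(omega) = sum_{i<j} d(g_{ij}) ∧ dx_i ∧ dx_j = sum_{i<j, k} (∂g_{ij}/∂x_k) dx_k ∧ dx_i ∧ dx_j.
Expand each term, using dx_k ∧ dx_i ∧ dx_j = sgn(permutation) dx_{(a)} ∧ dx_{(b)} ∧ dx_{(c)} with (a < b < c) sorted:
  d(2*x + 2*y*z) includes (∂/∂x)(2*x + 2*y*z) dx = (2) dx, which multiplied by dy ∧ dz gives (2) dx ∧ dy ∧ dz
Collecting like 3-forms: d(omega) = (2) dx ∧ dy ∧ dz.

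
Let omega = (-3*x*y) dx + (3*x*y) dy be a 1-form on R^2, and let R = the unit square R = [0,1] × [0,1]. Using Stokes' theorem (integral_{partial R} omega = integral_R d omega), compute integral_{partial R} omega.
integral_(partial R) omega = 3

Stokes: integral_partial_R omega = integral_R d omega with d omega = (∂Q/∂x - ∂P/∂y) dx ∧ dy.
  ∂Q/∂x = 3*y
  ∂P/∂y = -3*x
  integrand = ∂Q/∂x - ∂P/∂y = 3*x + 3*y.
Integrating over R: integral_0^1 integral_0^1 (3*x + 3*y) dx dy = 3.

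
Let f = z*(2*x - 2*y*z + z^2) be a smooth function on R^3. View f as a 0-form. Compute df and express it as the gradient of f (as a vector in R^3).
df = (2*z) dx + (-2*z^2) dy + (2*x - 4*y*z + 3*z^2) dz; grad f = (2*z, -2*z^2, 2*x - 4*y*z + 3*z^2)

For a 0-form f, d f = (∂f/∂x) dx + (∂f/∂y) dy + (∂f/∂z) dz. The components of the vector representation are exactly the entries of grad f in Cartesian coordinates:
  ∂f/∂x = 2*z
  ∂f/∂y = -2*z^2
  ∂f/∂z = 2*x - 4*y*z + 3*z^2.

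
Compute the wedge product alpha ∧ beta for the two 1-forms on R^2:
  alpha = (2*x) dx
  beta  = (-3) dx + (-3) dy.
alpha ∧ beta = (-6*x) dx ∧ dy

Distribute the wedge, using dx_i ∧ dx_j = -dx_j ∧ dx_i and dx_i ∧ dx_i = 0. For each pair (i, j) with i < j, the coefficient of dx_i ∧ dx_j in alpha ∧ beta is (alpha_i * beta_j - alpha_j * beta_i). Collecting: alpha ∧ beta = (-6*x) dx ∧ dy.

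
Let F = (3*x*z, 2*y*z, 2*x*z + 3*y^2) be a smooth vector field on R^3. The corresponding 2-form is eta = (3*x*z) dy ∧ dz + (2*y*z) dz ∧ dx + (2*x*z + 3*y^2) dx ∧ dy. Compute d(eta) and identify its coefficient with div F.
d(eta) = (2*x + 5*z) dx ∧ dy ∧ dz; div F = 2*x + 5*z

For a 2-form in R^3 of the form above, applying d gives a 3-form with coefficient ∂P/∂x + ∂Q/∂y + ∂R/∂z:
  ∂P/∂x = 3*z
  ∂Q/∂y = 2*z
  ∂R/∂z = 2*x
Sum = 2*x + 5*z, which is exactly div F.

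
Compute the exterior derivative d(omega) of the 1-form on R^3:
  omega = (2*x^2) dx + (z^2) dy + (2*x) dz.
d(omega) = (2) dx ∧ dz + (-2*z) dy ∧ dz

For a 1-form omega = sum_i f_i dx_i, the exterior derivative is
  d(omega) = sum_{i < j} (∂f_j/∂x_i - ∂f_i/∂x_j) dx_i ∧ dx_j.
  coefficient of dx ∧ dz: ∂f_3/∂x - ∂f_1/∂z = ∂(2*x)/∂x - ∂(2*x^2)/∂z = 2
  coefficient of dy ∧ dz: ∂f_3/∂y - ∂f_2/∂z = ∂(2*x)/∂y - ∂(z^2)/∂z = -2*z
Assembling: d(omega) = (2) dx ∧ dz + (-2*z) dy ∧ dz.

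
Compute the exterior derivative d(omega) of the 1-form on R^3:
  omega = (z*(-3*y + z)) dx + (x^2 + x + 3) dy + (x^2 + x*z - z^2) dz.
d(omega) = (2*x + 3*z + 1) dx ∧ dy + (2*x + 3*y - z) dx ∧ dz

For a 1-form omega = sum_i f_i dx_i, the exterior derivative is
  d(omega) = sum_{i < j} (∂f_j/∂x_i - ∂f_i/∂x_j) dx_i ∧ dx_j.
  coefficient of dx ∧ dy: ∂f_2/∂x - ∂f_1/∂y = ∂(x^2 + x + 3)/∂x - ∂(z*(-3*y + z))/∂y = 2*x + 3*z + 1
  coefficient of dx ∧ dz: ∂f_3/∂x - ∂f_1/∂z = ∂(x^2 + x*z - z^2)/∂x - ∂(z*(-3*y + z))/∂z = 2*x + 3*y - z
Assembling: d(omega) = (2*x + 3*z + 1) dx ∧ dy + (2*x + 3*y - z) dx ∧ dz.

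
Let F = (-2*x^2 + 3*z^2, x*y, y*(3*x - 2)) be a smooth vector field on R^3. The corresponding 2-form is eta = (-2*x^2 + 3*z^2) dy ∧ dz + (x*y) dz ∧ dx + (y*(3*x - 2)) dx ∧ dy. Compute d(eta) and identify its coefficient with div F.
d(eta) = (-3*x) dx ∧ dy ∧ dz; div F = -3*x

For a 2-form in R^3 of the form above, applying d gives a 3-form with coefficient ∂P/∂x + ∂Q/∂y + ∂R/∂z:
  ∂P/∂x = -4*x
  ∂Q/∂y = x
  ∂R/∂z = 0
Sum = -3*x, which is exactly div F.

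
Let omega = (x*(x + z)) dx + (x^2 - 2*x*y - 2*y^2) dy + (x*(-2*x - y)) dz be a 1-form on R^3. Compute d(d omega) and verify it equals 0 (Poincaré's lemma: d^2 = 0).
d(d omega) = 0

Step 1: d omega = sum_{i<j} (∂f_j/∂x_i - ∂f_i/∂x_j) dx_i ∧ dx_j:
  coeff of dx ∧ dy: 2*x - 2*y
  coeff of dx ∧ dz: -5*x - y
  coeff of dy ∧ dz: -x
Step 2: Apply d again to each 2-form coefficient. The only possible 3-form in R^3 is dx ∧ dy ∧ dz, with coefficient
  ∂(coeff of dy∧dz)/∂x - ∂(coeff of dx∧dz)/∂y + ∂(coeff of dx∧dy)/∂z
  = ∂/∂x (-x) - ∂/∂y (-5*x - y) + ∂/∂z (2*x - 2*y).
Each of these terms simplifies to sums of mixed partials that cancel in pairs. The result is 0 (by equality of mixed partials for smooth functions — Schwarz / Clairaut).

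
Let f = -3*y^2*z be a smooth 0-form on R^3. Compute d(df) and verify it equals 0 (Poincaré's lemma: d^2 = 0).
d(df) = 0

Step 1: df = sum_i (∂f/∂x_i) dx_i = (0) dx + (-6*y*z) dy + (-3*y^2) dz.
Step 2: Apply d again. Using the 1-form formula, the coefficient of dx ∧ dy in d(df) is ∂^2 f/∂x ∂y - ∂^2 f/∂y ∂x = (0) - (0) = 0 (equality of mixed partials for smooth f).
Similarly for dx ∧ dz and dy ∧ dz — all coefficients vanish. So d(df) = 0.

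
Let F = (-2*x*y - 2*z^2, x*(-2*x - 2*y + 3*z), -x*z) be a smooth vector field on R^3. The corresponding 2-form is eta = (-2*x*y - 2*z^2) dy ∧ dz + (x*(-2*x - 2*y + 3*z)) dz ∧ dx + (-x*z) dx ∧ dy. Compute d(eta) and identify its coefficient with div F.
d(eta) = (-3*x - 2*y) dx ∧ dy ∧ dz; div F = -3*x - 2*y

For a 2-form in R^3 of the form above, applying d gives a 3-form with coefficient ∂P/∂x + ∂Q/∂y + ∂R/∂z:
  ∂P/∂x = -2*y
  ∂Q/∂y = -2*x
  ∂R/∂z = -x
Sum = -3*x - 2*y, which is exactly div F.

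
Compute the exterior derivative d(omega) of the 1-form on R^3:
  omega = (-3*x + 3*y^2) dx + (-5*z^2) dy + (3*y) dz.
d(omega) = (-6*y) dx ∧ dy + (10*z + 3) dy ∧ dz

For a 1-form omega = sum_i f_i dx_i, the exterior derivative is
  d(omega) = sum_{i < j} (∂f_j/∂x_i - ∂f_i/∂x_j) dx_i ∧ dx_j.
  coefficient of dx ∧ dy: ∂f_2/∂x - ∂f_1/∂y = ∂(-5*z^2)/∂x - ∂(-3*x + 3*y^2)/∂y = -6*y
  coefficient of dy ∧ dz: ∂f_3/∂y - ∂f_2/∂z = ∂(3*y)/∂y - ∂(-5*z^2)/∂z = 10*z + 3
Assembling: d(omega) = (-6*y) dx ∧ dy + (10*z + 3) dy ∧ dz.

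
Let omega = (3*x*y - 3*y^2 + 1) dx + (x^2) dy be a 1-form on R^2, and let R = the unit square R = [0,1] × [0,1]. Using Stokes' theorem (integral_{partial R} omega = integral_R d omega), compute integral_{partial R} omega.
integral_(partial R) omega = 5/2

Stokes: integral_partial_R omega = integral_R d omega with d omega = (∂Q/∂x - ∂P/∂y) dx ∧ dy.
  ∂Q/∂x = 2*x
  ∂P/∂y = 3*x - 6*y
  integrand = ∂Q/∂x - ∂P/∂y = -x + 6*y.
Integrating over R: integral_0^1 integral_0^1 (-x + 6*y) dx dy = 5/2.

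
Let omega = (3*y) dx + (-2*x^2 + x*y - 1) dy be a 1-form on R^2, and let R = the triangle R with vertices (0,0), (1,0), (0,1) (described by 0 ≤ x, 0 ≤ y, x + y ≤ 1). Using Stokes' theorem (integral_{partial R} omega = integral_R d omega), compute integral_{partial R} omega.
integral_(partial R) omega = -2

Stokes: integral_partial_R omega = integral_R d omega with d omega = (∂Q/∂x - ∂P/∂y) dx ∧ dy.
  ∂Q/∂x = -4*x + y
  ∂P/∂y = 3
  integrand = ∂Q/∂x - ∂P/∂y = -4*x + y - 3.
Integrating over R: integral_0^1 integral_0^{1-x} (-4*x + y - 3) dy dx = -2.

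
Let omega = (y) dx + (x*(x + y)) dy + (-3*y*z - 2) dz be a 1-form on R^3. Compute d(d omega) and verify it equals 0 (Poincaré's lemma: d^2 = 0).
d(d omega) = 0

Step 1: d omega = sum_{i<j} (∂f_j/∂x_i - ∂f_i/∂x_j) dx_i ∧ dx_j:
  coeff of dx ∧ dy: 2*x + y - 1
  coeff of dx ∧ dz: 0
  coeff of dy ∧ dz: -3*z
Step 2: Apply d again to each 2-form coefficient. The only possible 3-form in R^3 is dx ∧ dy ∧ dz, with coefficient
  ∂(coeff of dy∧dz)/∂x - ∂(coeff of dx∧dz)/∂y + ∂(coeff of dx∧dy)/∂z
  = ∂/∂x (-3*z) - ∂/∂y (0) + ∂/∂z (2*x + y - 1).
Each of these terms simplifies to sums of mixed partials that cancel in pairs. The result is 0 (by equality of mixed partials for smooth functions — Schwarz / Clairaut).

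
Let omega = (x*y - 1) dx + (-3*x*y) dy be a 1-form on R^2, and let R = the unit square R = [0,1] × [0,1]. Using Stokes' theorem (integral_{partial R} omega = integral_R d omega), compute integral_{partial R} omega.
integral_(partial R) omega = -2

Stokes: integral_partial_R omega = integral_R d omega with d omega = (∂Q/∂x - ∂P/∂y) dx ∧ dy.
  ∂Q/∂x = -3*y
  ∂P/∂y = x
  integrand = ∂Q/∂x - ∂P/∂y = -x - 3*y.
Integrating over R: integral_0^1 integral_0^1 (-x - 3*y) dx dy = -2.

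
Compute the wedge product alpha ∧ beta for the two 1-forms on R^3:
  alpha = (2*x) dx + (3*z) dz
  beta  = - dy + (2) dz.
alpha ∧ beta = (-2*x) dx ∧ dy + (4*x) dx ∧ dz + (3*z) dy ∧ dz

Distribute the wedge, using dx_i ∧ dx_j = -dx_j ∧ dx_i and dx_i ∧ dx_i = 0. For each pair (i, j) with i < j, the coefficient of dx_i ∧ dx_j in alpha ∧ beta is (alpha_i * beta_j - alpha_j * beta_i). Collecting: alpha ∧ beta = (-2*x) dx ∧ dy + (4*x) dx ∧ dz + (3*z) dy ∧ dz.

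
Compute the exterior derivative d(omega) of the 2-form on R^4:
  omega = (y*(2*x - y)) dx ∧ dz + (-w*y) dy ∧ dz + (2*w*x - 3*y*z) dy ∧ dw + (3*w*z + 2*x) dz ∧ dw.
d(omega) = (-2*x + 2*y) dx ∧ dy ∧ dz + (2*y) dy ∧ dz ∧ dw + (2*w) dx ∧ dy ∧ dw + (2) dx ∧ dz ∧ dw

For a 2-form omega = sum_{i<j} g_{ij} dx_i ∧ dx_j, the exterior derivative is
  d(omega) = sum_{i<j} d(g_{ij}) ∧ dx_i ∧ dx_j = sum_{i<j, k} (∂g_{ij}/∂x_k) dx_k ∧ dx_i ∧ dx_j.
Expand each term, using dx_k ∧ dx_i ∧ dx_j = sgn(permutation) dx_{(a)} ∧ dx_{(b)} ∧ dx_{(c)} with (a < b < c) sorted:
  d(y*(2*x - y)) includes (∂/∂y)(y*(2*x - y)) dy = (2*x - 2*y) dy, which multiplied by dx ∧ dz gives (-2*x + 2*y) dx ∧ dy ∧ dz
  d(-w*y) includes (∂/∂w)(-w*y) dw = (-y) dw, which multiplied by dy ∧ dz gives (-y) dy ∧ dz ∧ dw
  d(2*w*x - 3*y*z) includes (∂/∂x)(2*w*x - 3*y*z) dx = (2*w) dx, which multiplied by dy ∧ dw gives (2*w) dx ∧ dy ∧ dw
  d(2*w*x - 3*y*z) includes (∂/∂z)(2*w*x - 3*y*z) dz = (-3*y) dz, which multiplied by dy ∧ dw gives (3*y) dy ∧ dz ∧ dw
  d(3*w*z + 2*x) includes (∂/∂x)(3*w*z + 2*x) dx = (2) dx, which multiplied by dz ∧ dw gives (2) dx ∧ dz ∧ dw
Collecting like 3-forms: d(omega) = (-2*x + 2*y) dx ∧ dy ∧ dz + (2*y) dy ∧ dz ∧ dw + (2*w) dx ∧ dy ∧ dw + (2) dx ∧ dz ∧ dw.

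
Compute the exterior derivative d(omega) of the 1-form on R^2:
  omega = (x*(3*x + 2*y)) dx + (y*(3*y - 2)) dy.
d(omega) = (-2*x) dx ∧ dy

For a 1-form omega = sum_i f_i dx_i, the exterior derivative is
  d(omega) = sum_{i < j} (∂f_j/∂x_i - ∂f_i/∂x_j) dx_i ∧ dx_j.
  coefficient of dx ∧ dy: ∂f_2/∂x - ∂f_1/∂y = ∂(y*(3*y - 2))/∂x - ∂(x*(3*x + 2*y))/∂y = -2*x
Assembling: d(omega) = (-2*x) dx ∧ dy.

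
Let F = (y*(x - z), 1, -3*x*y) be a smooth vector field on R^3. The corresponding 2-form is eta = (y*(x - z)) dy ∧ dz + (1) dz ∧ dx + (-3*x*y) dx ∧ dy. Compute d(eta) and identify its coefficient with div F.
d(eta) = (y) dx ∧ dy ∧ dz; div F = y

For a 2-form in R^3 of the form above, applying d gives a 3-form with coefficient ∂P/∂x + ∂Q/∂y + ∂R/∂z:
  ∂P/∂x = y
  ∂Q/∂y = 0
  ∂R/∂z = 0
Sum = y, which is exactly div F.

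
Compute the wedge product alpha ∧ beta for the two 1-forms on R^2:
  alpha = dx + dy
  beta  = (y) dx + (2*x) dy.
alpha ∧ beta = (2*x - y) dx ∧ dy

Distribute the wedge, using dx_i ∧ dx_j = -dx_j ∧ dx_i and dx_i ∧ dx_i = 0. For each pair (i, j) with i < j, the coefficient of dx_i ∧ dx_j in alpha ∧ beta is (alpha_i * beta_j - alpha_j * beta_i). Collecting: alpha ∧ beta = (2*x - y) dx ∧ dy.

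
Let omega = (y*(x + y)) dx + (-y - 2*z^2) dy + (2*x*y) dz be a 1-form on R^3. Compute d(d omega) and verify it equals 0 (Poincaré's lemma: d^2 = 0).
d(d omega) = 0

Step 1: d omega = sum_{i<j} (∂f_j/∂x_i - ∂f_i/∂x_j) dx_i ∧ dx_j:
  coeff of dx ∧ dy: -x - 2*y
  coeff of dx ∧ dz: 2*y
  coeff of dy ∧ dz: 2*x + 4*z
Step 2: Apply d again to each 2-form coefficient. The only possible 3-form in R^3 is dx ∧ dy ∧ dz, with coefficient
  ∂(coeff of dy∧dz)/∂x - ∂(coeff of dx∧dz)/∂y + ∂(coeff of dx∧dy)/∂z
  = ∂/∂x (2*x + 4*z) - ∂/∂y (2*y) + ∂/∂z (-x - 2*y).
Each of these terms simplifies to sums of mixed partials that cancel in pairs. The result is 0 (by equality of mixed partials for smooth functions — Schwarz / Clairaut).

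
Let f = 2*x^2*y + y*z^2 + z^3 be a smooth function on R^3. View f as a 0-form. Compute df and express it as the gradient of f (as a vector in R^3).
df = (4*x*y) dx + (2*x^2 + z^2) dy + (z*(2*y + 3*z)) dz; grad f = (4*x*y, 2*x^2 + z^2, z*(2*y + 3*z))

For a 0-form f, d f = (∂f/∂x) dx + (∂f/∂y) dy + (∂f/∂z) dz. The components of the vector representation are exactly the entries of grad f in Cartesian coordinates:
  ∂f/∂x = 4*x*y
  ∂f/∂y = 2*x^2 + z^2
  ∂f/∂z = z*(2*y + 3*z).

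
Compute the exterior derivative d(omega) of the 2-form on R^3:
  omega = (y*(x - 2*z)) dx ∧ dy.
d(omega) = (-2*y) dx ∧ dy ∧ dz

For a 2-form omega = sum_{i<j} g_{ij} dx_i ∧ dx_j, the exterior derivative is
  d(omega) = sum_{i<j} d(g_{ij}) ∧ dx_i ∧ dx_j = sum_{i<j, k} (∂g_{ij}/∂x_k) dx_k ∧ dx_i ∧ dx_j.
Expand each term, using dx_k ∧ dx_i ∧ dx_j = sgn(permutation) dx_{(a)} ∧ dx_{(b)} ∧ dx_{(c)} with (a < b < c) sorted:
  d(y*(x - 2*z)) includes (∂/∂z)(y*(x - 2*z)) dz = (-2*y) dz, which multiplied by dx ∧ dy gives (-2*y) dx ∧ dy ∧ dz
Collecting like 3-forms: d(omega) = (-2*y) dx ∧ dy ∧ dz.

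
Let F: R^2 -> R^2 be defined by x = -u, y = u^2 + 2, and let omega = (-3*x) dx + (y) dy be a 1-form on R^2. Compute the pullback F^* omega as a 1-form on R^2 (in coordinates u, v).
F^* omega = (2*u^3 + u) du

Using F^*(f dg) = (f ∘ F) d(g ∘ F), substitute each coordinate x_i by F_i(u, v) in f_i, and replace dx_i by d F_i = (∂F_i/∂u) du + (∂F_i/∂v) dv.
  For the x component: f_1(F) = 3*u; d F_1 = (-1) du + (0) dv
  For the y component: f_2(F) = u^2 + 2; d F_2 = (2*u) du + (0) dv
Combining and collecting du, dv coefficients:
  coeff of du: 2*u^3 + u
  coeff of dv: 0
F^* omega = (2*u^3 + u) du.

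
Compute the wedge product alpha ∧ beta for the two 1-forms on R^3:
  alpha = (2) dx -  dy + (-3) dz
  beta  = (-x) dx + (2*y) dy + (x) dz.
alpha ∧ beta = (-x + 4*y) dx ∧ dy + (-x) dx ∧ dz + (-x + 6*y) dy ∧ dz

Distribute the wedge, using dx_i ∧ dx_j = -dx_j ∧ dx_i and dx_i ∧ dx_i = 0. For each pair (i, j) with i < j, the coefficient of dx_i ∧ dx_j in alpha ∧ beta is (alpha_i * beta_j - alpha_j * beta_i). Collecting: alpha ∧ beta = (-x + 4*y) dx ∧ dy + (-x) dx ∧ dz + (-x + 6*y) dy ∧ dz.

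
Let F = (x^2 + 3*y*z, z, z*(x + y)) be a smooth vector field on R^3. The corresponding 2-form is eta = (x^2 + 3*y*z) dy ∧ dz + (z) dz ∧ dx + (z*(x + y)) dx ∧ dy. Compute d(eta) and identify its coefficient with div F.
d(eta) = (3*x + y) dx ∧ dy ∧ dz; div F = 3*x + y

For a 2-form in R^3 of the form above, applying d gives a 3-form with coefficient ∂P/∂x + ∂Q/∂y + ∂R/∂z:
  ∂P/∂x = 2*x
  ∂Q/∂y = 0
  ∂R/∂z = x + y
Sum = 3*x + y, which is exactly div F.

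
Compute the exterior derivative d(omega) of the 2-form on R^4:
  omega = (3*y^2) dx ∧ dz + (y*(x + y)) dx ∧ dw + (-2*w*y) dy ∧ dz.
d(omega) = (-6*y) dx ∧ dy ∧ dz + (-x - 2*y) dx ∧ dy ∧ dw + (-2*y) dy ∧ dz ∧ dw

For a 2-form omega = sum_{i<j} g_{ij} dx_i ∧ dx_j, the exterior derivative is
  d(omega) = sum_{i<j} d(g_{ij}) ∧ dx_i ∧ dx_j = sum_{i<j, k} (∂g_{ij}/∂x_k) dx_k ∧ dx_i ∧ dx_j.
Expand each term, using dx_k ∧ dx_i ∧ dx_j = sgn(permutation) dx_{(a)} ∧ dx_{(b)} ∧ dx_{(c)} with (a < b < c) sorted:
  d(3*y^2) includes (∂/∂y)(3*y^2) dy = (6*y) dy, which multiplied by dx ∧ dz gives (-6*y) dx ∧ dy ∧ dz
  d(y*(x + y)) includes (∂/∂y)(y*(x + y)) dy = (x + 2*y) dy, which multiplied by dx ∧ dw gives (-x - 2*y) dx ∧ dy ∧ dw
  d(-2*w*y) includes (∂/∂w)(-2*w*y) dw = (-2*y) dw, which multiplied by dy ∧ dz gives (-2*y) dy ∧ dz ∧ dw
Collecting like 3-forms: d(omega) = (-6*y) dx ∧ dy ∧ dz + (-x - 2*y) dx ∧ dy ∧ dw + (-2*y) dy ∧ dz ∧ dw.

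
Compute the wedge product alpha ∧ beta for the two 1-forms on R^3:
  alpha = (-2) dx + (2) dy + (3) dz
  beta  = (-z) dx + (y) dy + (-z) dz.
alpha ∧ beta = (-2*y + 2*z) dx ∧ dy + (5*z) dx ∧ dz + (-3*y - 2*z) dy ∧ dz

Distribute the wedge, using dx_i ∧ dx_j = -dx_j ∧ dx_i and dx_i ∧ dx_i = 0. For each pair (i, j) with i < j, the coefficient of dx_i ∧ dx_j in alpha ∧ beta is (alpha_i * beta_j - alpha_j * beta_i). Collecting: alpha ∧ beta = (-2*y + 2*z) dx ∧ dy + (5*z) dx ∧ dz + (-3*y - 2*z) dy ∧ dz.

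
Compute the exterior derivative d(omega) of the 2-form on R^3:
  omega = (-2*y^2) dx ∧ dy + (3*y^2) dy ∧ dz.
d(omega) = 0

For a 2-form omega = sum_{i<j} g_{ij} dx_i ∧ dx_j, the exterior derivative is
  d(omega) = sum_{i<j} d(g_{ij}) ∧ dx_i ∧ dx_j = sum_{i<j, k} (∂g_{ij}/∂x_k) dx_k ∧ dx_i ∧ dx_j.
Expand each term, using dx_k ∧ dx_i ∧ dx_j = sgn(permutation) dx_{(a)} ∧ dx_{(b)} ∧ dx_{(c)} with (a < b < c) sorted:

Collecting like 3-forms: d(omega) = 0.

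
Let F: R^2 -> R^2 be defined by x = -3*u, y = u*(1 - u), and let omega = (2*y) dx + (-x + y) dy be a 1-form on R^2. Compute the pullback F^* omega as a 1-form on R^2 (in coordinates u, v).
F^* omega = (u*(2*u^2 - 3*u - 2)) du

Using F^*(f dg) = (f ∘ F) d(g ∘ F), substitute each coordinate x_i by F_i(u, v) in f_i, and replace dx_i by d F_i = (∂F_i/∂u) du + (∂F_i/∂v) dv.
  For the x component: f_1(F) = 2*u*(1 - u); d F_1 = (-3) du + (0) dv
  For the y component: f_2(F) = u*(4 - u); d F_2 = (1 - 2*u) du + (0) dv
Combining and collecting du, dv coefficients:
  coeff of du: u*(2*u^2 - 3*u - 2)
  coeff of dv: 0
F^* omega = (u*(2*u^2 - 3*u - 2)) du.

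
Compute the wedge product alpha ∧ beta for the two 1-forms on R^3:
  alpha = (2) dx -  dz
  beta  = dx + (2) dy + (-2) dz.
alpha ∧ beta = (4) dx ∧ dy + (-3) dx ∧ dz + (2) dy ∧ dz

Distribute the wedge, using dx_i ∧ dx_j = -dx_j ∧ dx_i and dx_i ∧ dx_i = 0. For each pair (i, j) with i < j, the coefficient of dx_i ∧ dx_j in alpha ∧ beta is (alpha_i * beta_j - alpha_j * beta_i). Collecting: alpha ∧ beta = (4) dx ∧ dy + (-3) dx ∧ dz + (2) dy ∧ dz.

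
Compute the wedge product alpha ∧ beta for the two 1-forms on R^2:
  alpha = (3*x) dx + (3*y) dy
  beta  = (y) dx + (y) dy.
alpha ∧ beta = (3*y*(x - y)) dx ∧ dy

Distribute the wedge, using dx_i ∧ dx_j = -dx_j ∧ dx_i and dx_i ∧ dx_i = 0. For each pair (i, j) with i < j, the coefficient of dx_i ∧ dx_j in alpha ∧ beta is (alpha_i * beta_j - alpha_j * beta_i). Collecting: alpha ∧ beta = (3*y*(x - y)) dx ∧ dy.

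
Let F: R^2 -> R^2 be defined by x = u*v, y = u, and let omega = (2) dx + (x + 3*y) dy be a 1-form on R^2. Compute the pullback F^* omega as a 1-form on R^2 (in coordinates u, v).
F^* omega = (u*v + 3*u + 2*v) du + (2*u) dv

Using F^*(f dg) = (f ∘ F) d(g ∘ F), substitute each coordinate x_i by F_i(u, v) in f_i, and replace dx_i by d F_i = (∂F_i/∂u) du + (∂F_i/∂v) dv.
  For the x component: f_1(F) = 2; d F_1 = (v) du + (u) dv
  For the y component: f_2(F) = u*(v + 3); d F_2 = (1) du + (0) dv
Combining and collecting du, dv coefficients:
  coeff of du: u*v + 3*u + 2*v
  coeff of dv: 2*u
F^* omega = (u*v + 3*u + 2*v) du + (2*u) dv.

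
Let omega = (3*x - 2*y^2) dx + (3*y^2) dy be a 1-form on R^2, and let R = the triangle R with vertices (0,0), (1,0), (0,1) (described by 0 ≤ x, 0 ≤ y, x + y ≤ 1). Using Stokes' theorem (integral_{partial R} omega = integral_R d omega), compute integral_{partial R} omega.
integral_(partial R) omega = 2/3

Stokes: integral_partial_R omega = integral_R d omega with d omega = (∂Q/∂x - ∂P/∂y) dx ∧ dy.
  ∂Q/∂x = 0
  ∂P/∂y = -4*y
  integrand = ∂Q/∂x - ∂P/∂y = 4*y.
Integrating over R: integral_0^1 integral_0^{1-x} (4*y) dy dx = 2/3.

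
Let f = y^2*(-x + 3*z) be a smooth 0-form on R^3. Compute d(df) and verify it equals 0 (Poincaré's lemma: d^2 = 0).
d(df) = 0

Step 1: df = sum_i (∂f/∂x_i) dx_i = (-y^2) dx + (2*y*(-x + 3*z)) dy + (3*y^2) dz.
Step 2: Apply d again. Using the 1-form formula, the coefficient of dx ∧ dy in d(df) is ∂^2 f/∂x ∂y - ∂^2 f/∂y ∂x = (-2*y) - (-2*y) = 0 (equality of mixed partials for smooth f).
Similarly for dx ∧ dz and dy ∧ dz — all coefficients vanish. So d(df) = 0.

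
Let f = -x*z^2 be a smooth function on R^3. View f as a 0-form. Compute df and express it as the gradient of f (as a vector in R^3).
df = (-z^2) dx + (0) dy + (-2*x*z) dz; grad f = (-z^2, 0, -2*x*z)

For a 0-form f, d f = (∂f/∂x) dx + (∂f/∂y) dy + (∂f/∂z) dz. The components of the vector representation are exactly the entries of grad f in Cartesian coordinates:
  ∂f/∂x = -z^2
  ∂f/∂y = 0
  ∂f/∂z = -2*x*z.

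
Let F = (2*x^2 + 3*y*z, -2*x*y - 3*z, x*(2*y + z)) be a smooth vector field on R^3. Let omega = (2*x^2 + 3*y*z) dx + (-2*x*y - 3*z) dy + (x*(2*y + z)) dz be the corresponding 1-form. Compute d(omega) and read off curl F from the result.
d(omega) = (2*x + 3) dy ∧ dz + (y - z) dz ∧ dx + (-2*y - 3*z) dx ∧ dy; curl F = (2*x + 3, y - z, -2*y - 3*z)

d omega = sum_{i<j} (∂f_j/∂x_i - ∂f_i/∂x_j) dx_i ∧ dx_j. Under the identification (dy ∧ dz, dz ∧ dx, dx ∧ dy) ↔ (e_x, e_y, e_z), the coefficients are exactly the components of curl F. Compute:
  ∂R/∂y - ∂Q/∂z = (2*x) - (-3) = 2*x + 3
  ∂P/∂z - ∂R/∂x = (3*y) - (2*y + z) = y - z
  ∂Q/∂x - ∂P/∂y = (-2*y) - (3*z) = -2*y - 3*z.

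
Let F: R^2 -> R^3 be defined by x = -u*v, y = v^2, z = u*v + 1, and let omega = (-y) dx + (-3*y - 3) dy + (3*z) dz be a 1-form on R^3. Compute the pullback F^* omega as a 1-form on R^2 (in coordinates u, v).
F^* omega = (v*(3*u*v + v^2 + 3)) du + (3*u^2*v + u*v^2 + 3*u - 6*v^3 - 6*v) dv

Using F^*(f dg) = (f ∘ F) d(g ∘ F), substitute each coordinate x_i by F_i(u, v) in f_i, and replace dx_i by d F_i = (∂F_i/∂u) du + (∂F_i/∂v) dv.
  For the x component: f_1(F) = -v^2; d F_1 = (-v) du + (-u) dv
  For the y component: f_2(F) = -3*v^2 - 3; d F_2 = (0) du + (2*v) dv
  For the z component: f_3(F) = 3*u*v + 3; d F_3 = (v) du + (u) dv
Combining and collecting du, dv coefficients:
  coeff of du: v*(3*u*v + v^2 + 3)
  coeff of dv: 3*u^2*v + u*v^2 + 3*u - 6*v^3 - 6*v
F^* omega = (v*(3*u*v + v^2 + 3)) du + (3*u^2*v + u*v^2 + 3*u - 6*v^3 - 6*v) dv.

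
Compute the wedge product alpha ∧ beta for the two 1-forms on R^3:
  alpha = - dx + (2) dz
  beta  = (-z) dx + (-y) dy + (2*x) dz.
alpha ∧ beta = (y) dx ∧ dy + (-2*x + 2*z) dx ∧ dz + (2*y) dy ∧ dz

Distribute the wedge, using dx_i ∧ dx_j = -dx_j ∧ dx_i and dx_i ∧ dx_i = 0. For each pair (i, j) with i < j, the coefficient of dx_i ∧ dx_j in alpha ∧ beta is (alpha_i * beta_j - alpha_j * beta_i). Collecting: alpha ∧ beta = (y) dx ∧ dy + (-2*x + 2*z) dx ∧ dz + (2*y) dy ∧ dz.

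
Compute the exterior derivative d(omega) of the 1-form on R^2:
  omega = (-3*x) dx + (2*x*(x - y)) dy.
d(omega) = (4*x - 2*y) dx ∧ dy

For a 1-form omega = sum_i f_i dx_i, the exterior derivative is
  d(omega) = sum_{i < j} (∂f_j/∂x_i - ∂f_i/∂x_j) dx_i ∧ dx_j.
  coefficient of dx ∧ dy: ∂f_2/∂x - ∂f_1/∂y = ∂(2*x*(x - y))/∂x - ∂(-3*x)/∂y = 4*x - 2*y
Assembling: d(omega) = (4*x - 2*y) dx ∧ dy.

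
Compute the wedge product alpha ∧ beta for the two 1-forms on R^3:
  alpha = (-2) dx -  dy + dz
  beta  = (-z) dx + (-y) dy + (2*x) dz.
alpha ∧ beta = (2*y - z) dx ∧ dy + (-4*x + z) dx ∧ dz + (-2*x + y) dy ∧ dz

Distribute the wedge, using dx_i ∧ dx_j = -dx_j ∧ dx_i and dx_i ∧ dx_i = 0. For each pair (i, j) with i < j, the coefficient of dx_i ∧ dx_j in alpha ∧ beta is (alpha_i * beta_j - alpha_j * beta_i). Collecting: alpha ∧ beta = (2*y - z) dx ∧ dy + (-4*x + z) dx ∧ dz + (-2*x + y) dy ∧ dz.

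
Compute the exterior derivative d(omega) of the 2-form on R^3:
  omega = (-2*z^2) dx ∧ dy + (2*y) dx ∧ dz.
d(omega) = (-4*z - 2) dx ∧ dy ∧ dz

For a 2-form omega = sum_{i<j} g_{ij} dx_i ∧ dx_j, the exterior derivative is
  d(omega) = sum_{i<j} d(g_{ij}) ∧ dx_i ∧ dx_j = sum_{i<j, k} (∂g_{ij}/∂x_k) dx_k ∧ dx_i ∧ dx_j.
Expand each term, using dx_k ∧ dx_i ∧ dx_j = sgn(permutation) dx_{(a)} ∧ dx_{(b)} ∧ dx_{(c)} with (a < b < c) sorted:
  d(-2*z^2) includes (∂/∂z)(-2*z^2) dz = (-4*z) dz, which multiplied by dx ∧ dy gives (-4*z) dx ∧ dy ∧ dz
  d(2*y) includes (∂/∂y)(2*y) dy = (2) dy, which multiplied by dx ∧ dz gives (-2) dx ∧ dy ∧ dz
Collecting like 3-forms: d(omega) = (-4*z - 2) dx ∧ dy ∧ dz.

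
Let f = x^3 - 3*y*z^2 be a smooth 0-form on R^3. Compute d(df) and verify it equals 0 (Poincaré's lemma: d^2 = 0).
d(df) = 0

Step 1: df = sum_i (∂f/∂x_i) dx_i = (3*x^2) dx + (-3*z^2) dy + (-6*y*z) dz.
Step 2: Apply d again. Using the 1-form formula, the coefficient of dx ∧ dy in d(df) is ∂^2 f/∂x ∂y - ∂^2 f/∂y ∂x = (0) - (0) = 0 (equality of mixed partials for smooth f).
Similarly for dx ∧ dz and dy ∧ dz — all coefficients vanish. So d(df) = 0.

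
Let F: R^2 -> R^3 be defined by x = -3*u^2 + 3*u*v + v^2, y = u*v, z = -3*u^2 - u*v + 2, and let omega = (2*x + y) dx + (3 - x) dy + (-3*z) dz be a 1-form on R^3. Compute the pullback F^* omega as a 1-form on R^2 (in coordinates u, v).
F^* omega = (-18*u^3 - 84*u^2*v + 3*u*v^2 + 36*u + 5*v^3 + 9*v) du + (-24*u^3 + 3*u^2*v + 19*u*v^2 + 9*u + 4*v^3) dv

Using F^*(f dg) = (f ∘ F) d(g ∘ F), substitute each coordinate x_i by F_i(u, v) in f_i, and replace dx_i by d F_i = (∂F_i/∂u) du + (∂F_i/∂v) dv.
  For the x component: f_1(F) = -6*u^2 + 7*u*v + 2*v^2; d F_1 = (-6*u + 3*v) du + (3*u + 2*v) dv
  For the y component: f_2(F) = 3*u^2 - 3*u*v - v^2 + 3; d F_2 = (v) du + (u) dv
  For the z component: f_3(F) = 9*u^2 + 3*u*v - 6; d F_3 = (-6*u - v) du + (-u) dv
Combining and collecting du, dv coefficients:
  coeff of du: -18*u^3 - 84*u^2*v + 3*u*v^2 + 36*u + 5*v^3 + 9*v
  coeff of dv: -24*u^3 + 3*u^2*v + 19*u*v^2 + 9*u + 4*v^3
F^* omega = (-18*u^3 - 84*u^2*v + 3*u*v^2 + 36*u + 5*v^3 + 9*v) du + (-24*u^3 + 3*u^2*v + 19*u*v^2 + 9*u + 4*v^3) dv.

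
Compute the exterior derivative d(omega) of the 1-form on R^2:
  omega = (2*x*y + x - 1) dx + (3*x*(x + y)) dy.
d(omega) = (4*x + 3*y) dx ∧ dy

For a 1-form omega = sum_i f_i dx_i, the exterior derivative is
  d(omega) = sum_{i < j} (∂f_j/∂x_i - ∂f_i/∂x_j) dx_i ∧ dx_j.
  coefficient of dx ∧ dy: ∂f_2/∂x - ∂f_1/∂y = ∂(3*x*(x + y))/∂x - ∂(2*x*y + x - 1)/∂y = 4*x + 3*y
Assembling: d(omega) = (4*x + 3*y) dx ∧ dy.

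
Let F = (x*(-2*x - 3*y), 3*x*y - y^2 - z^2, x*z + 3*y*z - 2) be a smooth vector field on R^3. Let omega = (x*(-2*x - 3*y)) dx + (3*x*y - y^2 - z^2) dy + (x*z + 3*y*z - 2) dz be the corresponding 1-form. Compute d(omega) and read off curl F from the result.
d(omega) = (5*z) dy ∧ dz + (-z) dz ∧ dx + (3*x + 3*y) dx ∧ dy; curl F = (5*z, -z, 3*x + 3*y)

d omega = sum_{i<j} (∂f_j/∂x_i - ∂f_i/∂x_j) dx_i ∧ dx_j. Under the identification (dy ∧ dz, dz ∧ dx, dx ∧ dy) ↔ (e_x, e_y, e_z), the coefficients are exactly the components of curl F. Compute:
  ∂R/∂y - ∂Q/∂z = (3*z) - (-2*z) = 5*z
  ∂P/∂z - ∂R/∂x = (0) - (z) = -z
  ∂Q/∂x - ∂P/∂y = (3*y) - (-3*x) = 3*x + 3*y.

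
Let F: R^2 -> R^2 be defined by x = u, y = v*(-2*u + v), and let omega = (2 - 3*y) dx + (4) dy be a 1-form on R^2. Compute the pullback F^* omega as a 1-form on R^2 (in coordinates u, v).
F^* omega = (6*u*v - 3*v^2 - 8*v + 2) du + (-8*u + 8*v) dv

Using F^*(f dg) = (f ∘ F) d(g ∘ F), substitute each coordinate x_i by F_i(u, v) in f_i, and replace dx_i by d F_i = (∂F_i/∂u) du + (∂F_i/∂v) dv.
  For the x component: f_1(F) = 6*u*v - 3*v^2 + 2; d F_1 = (1) du + (0) dv
  For the y component: f_2(F) = 4; d F_2 = (-2*v) du + (-2*u + 2*v) dv
Combining and collecting du, dv coefficients:
  coeff of du: 6*u*v - 3*v^2 - 8*v + 2
  coeff of dv: -8*u + 8*v
F^* omega = (6*u*v - 3*v^2 - 8*v + 2) du + (-8*u + 8*v) dv.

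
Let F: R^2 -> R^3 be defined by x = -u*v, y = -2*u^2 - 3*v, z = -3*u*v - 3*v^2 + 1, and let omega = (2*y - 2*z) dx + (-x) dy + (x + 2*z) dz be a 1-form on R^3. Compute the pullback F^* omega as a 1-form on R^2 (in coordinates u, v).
F^* omega = (v*(15*u*v + 12*v^2 + 6*v - 4)) du + (4*u^3 + 15*u^2*v + 54*u*v^2 + 3*u*v - 4*u + 36*v^3 - 12*v) dv

Using F^*(f dg) = (f ∘ F) d(g ∘ F), substitute each coordinate x_i by F_i(u, v) in f_i, and replace dx_i by d F_i = (∂F_i/∂u) du + (∂F_i/∂v) dv.
  For the x component: f_1(F) = -4*u^2 + 6*u*v + 6*v^2 - 6*v - 2; d F_1 = (-v) du + (-u) dv
  For the y component: f_2(F) = u*v; d F_2 = (-4*u) du + (-3) dv
  For the z component: f_3(F) = -7*u*v - 6*v^2 + 2; d F_3 = (-3*v) du + (-3*u - 6*v) dv
Combining and collecting du, dv coefficients:
  coeff of du: v*(15*u*v + 12*v^2 + 6*v - 4)
  coeff of dv: 4*u^3 + 15*u^2*v + 54*u*v^2 + 3*u*v - 4*u + 36*v^3 - 12*v
F^* omega = (v*(15*u*v + 12*v^2 + 6*v - 4)) du + (4*u^3 + 15*u^2*v + 54*u*v^2 + 3*u*v - 4*u + 36*v^3 - 12*v) dv.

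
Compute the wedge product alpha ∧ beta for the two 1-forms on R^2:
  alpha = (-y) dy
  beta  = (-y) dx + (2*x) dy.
alpha ∧ beta = (-y^2) dx ∧ dy

Distribute the wedge, using dx_i ∧ dx_j = -dx_j ∧ dx_i and dx_i ∧ dx_i = 0. For each pair (i, j) with i < j, the coefficient of dx_i ∧ dx_j in alpha ∧ beta is (alpha_i * beta_j - alpha_j * beta_i). Collecting: alpha ∧ beta = (-y^2) dx ∧ dy.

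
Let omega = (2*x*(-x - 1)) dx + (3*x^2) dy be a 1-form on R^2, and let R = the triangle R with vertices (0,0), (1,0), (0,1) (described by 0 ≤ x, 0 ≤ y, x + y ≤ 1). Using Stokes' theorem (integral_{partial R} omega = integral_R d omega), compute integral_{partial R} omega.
integral_(partial R) omega = 1

Stokes: integral_partial_R omega = integral_R d omega with d omega = (∂Q/∂x - ∂P/∂y) dx ∧ dy.
  ∂Q/∂x = 6*x
  ∂P/∂y = 0
  integrand = ∂Q/∂x - ∂P/∂y = 6*x.
Integrating over R: integral_0^1 integral_0^{1-x} (6*x) dy dx = 1.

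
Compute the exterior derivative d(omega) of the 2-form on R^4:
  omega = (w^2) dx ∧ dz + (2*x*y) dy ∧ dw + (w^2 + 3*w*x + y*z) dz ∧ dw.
d(omega) = (5*w) dx ∧ dz ∧ dw + (2*y) dx ∧ dy ∧ dw + (z) dy ∧ dz ∧ dw

For a 2-form omega = sum_{i<j} g_{ij} dx_i ∧ dx_j, the exterior derivative is
  d(omega) = sum_{i<j} d(g_{ij}) ∧ dx_i ∧ dx_j = sum_{i<j, k} (∂g_{ij}/∂x_k) dx_k ∧ dx_i ∧ dx_j.
Expand each term, using dx_k ∧ dx_i ∧ dx_j = sgn(permutation) dx_{(a)} ∧ dx_{(b)} ∧ dx_{(c)} with (a < b < c) sorted:
  d(w^2) includes (∂/∂w)(w^2) dw = (2*w) dw, which multiplied by dx ∧ dz gives (2*w) dx ∧ dz ∧ dw
  d(2*x*y) includes (∂/∂x)(2*x*y) dx = (2*y) dx, which multiplied by dy ∧ dw gives (2*y) dx ∧ dy ∧ dw
  d(w^2 + 3*w*x + y*z) includes (∂/∂x)(w^2 + 3*w*x + y*z) dx = (3*w) dx, which multiplied by dz ∧ dw gives (3*w) dx ∧ dz ∧ dw
  d(w^2 + 3*w*x + y*z) includes (∂/∂y)(w^2 + 3*w*x + y*z) dy = (z) dy, which multiplied by dz ∧ dw gives (z) dy ∧ dz ∧ dw
Collecting like 3-forms: d(omega) = (5*w) dx ∧ dz ∧ dw + (2*y) dx ∧ dy ∧ dw + (z) dy ∧ dz ∧ dw.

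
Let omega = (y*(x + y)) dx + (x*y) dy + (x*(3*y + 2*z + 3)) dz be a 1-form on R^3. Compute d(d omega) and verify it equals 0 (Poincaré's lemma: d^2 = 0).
d(d omega) = 0

Step 1: d omega = sum_{i<j} (∂f_j/∂x_i - ∂f_i/∂x_j) dx_i ∧ dx_j:
  coeff of dx ∧ dy: -x - y
  coeff of dx ∧ dz: 3*y + 2*z + 3
  coeff of dy ∧ dz: 3*x
Step 2: Apply d again to each 2-form coefficient. The only possible 3-form in R^3 is dx ∧ dy ∧ dz, with coefficient
  ∂(coeff of dy∧dz)/∂x - ∂(coeff of dx∧dz)/∂y + ∂(coeff of dx∧dy)/∂z
  = ∂/∂x (3*x) - ∂/∂y (3*y + 2*z + 3) + ∂/∂z (-x - y).
Each of these terms simplifies to sums of mixed partials that cancel in pairs. The result is 0 (by equality of mixed partials for smooth functions — Schwarz / Clairaut).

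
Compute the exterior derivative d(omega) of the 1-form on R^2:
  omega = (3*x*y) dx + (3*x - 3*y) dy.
d(omega) = (3 - 3*x) dx ∧ dy

For a 1-form omega = sum_i f_i dx_i, the exterior derivative is
  d(omega) = sum_{i < j} (∂f_j/∂x_i - ∂f_i/∂x_j) dx_i ∧ dx_j.
  coefficient of dx ∧ dy: ∂f_2/∂x - ∂f_1/∂y = ∂(3*x - 3*y)/∂x - ∂(3*x*y)/∂y = 3 - 3*x
Assembling: d(omega) = (3 - 3*x) dx ∧ dy.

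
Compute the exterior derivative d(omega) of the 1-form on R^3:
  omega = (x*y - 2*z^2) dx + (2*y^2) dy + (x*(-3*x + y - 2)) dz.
d(omega) = (-x) dx ∧ dy + (-6*x + y + 4*z - 2) dx ∧ dz + (x) dy ∧ dz

For a 1-form omega = sum_i f_i dx_i, the exterior derivative is
  d(omega) = sum_{i < j} (∂f_j/∂x_i - ∂f_i/∂x_j) dx_i ∧ dx_j.
  coefficient of dx ∧ dy: ∂f_2/∂x - ∂f_1/∂y = ∂(2*y^2)/∂x - ∂(x*y - 2*z^2)/∂y = -x
  coefficient of dx ∧ dz: ∂f_3/∂x - ∂f_1/∂z = ∂(x*(-3*x + y - 2))/∂x - ∂(x*y - 2*z^2)/∂z = -6*x + y + 4*z - 2
  coefficient of dy ∧ dz: ∂f_3/∂y - ∂f_2/∂z = ∂(x*(-3*x + y - 2))/∂y - ∂(2*y^2)/∂z = x
Assembling: d(omega) = (-x) dx ∧ dy + (-6*x + y + 4*z - 2) dx ∧ dz + (x) dy ∧ dz.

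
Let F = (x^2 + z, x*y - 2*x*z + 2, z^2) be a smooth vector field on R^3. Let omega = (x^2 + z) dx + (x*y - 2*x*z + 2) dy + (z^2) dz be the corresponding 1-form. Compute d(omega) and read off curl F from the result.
d(omega) = (2*x) dy ∧ dz + (1) dz ∧ dx + (y - 2*z) dx ∧ dy; curl F = (2*x, 1, y - 2*z)

d omega = sum_{i<j} (∂f_j/∂x_i - ∂f_i/∂x_j) dx_i ∧ dx_j. Under the identification (dy ∧ dz, dz ∧ dx, dx ∧ dy) ↔ (e_x, e_y, e_z), the coefficients are exactly the components of curl F. Compute:
  ∂R/∂y - ∂Q/∂z = (0) - (-2*x) = 2*x
  ∂P/∂z - ∂R/∂x = (1) - (0) = 1
  ∂Q/∂x - ∂P/∂y = (y - 2*z) - (0) = y - 2*z.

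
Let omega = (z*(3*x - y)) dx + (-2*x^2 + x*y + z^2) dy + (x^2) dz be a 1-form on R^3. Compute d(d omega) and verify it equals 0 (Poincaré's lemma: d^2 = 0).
d(d omega) = 0

Step 1: d omega = sum_{i<j} (∂f_j/∂x_i - ∂f_i/∂x_j) dx_i ∧ dx_j:
  coeff of dx ∧ dy: -4*x + y + z
  coeff of dx ∧ dz: -x + y
  coeff of dy ∧ dz: -2*z
Step 2: Apply d again to each 2-form coefficient. The only possible 3-form in R^3 is dx ∧ dy ∧ dz, with coefficient
  ∂(coeff of dy∧dz)/∂x - ∂(coeff of dx∧dz)/∂y + ∂(coeff of dx∧dy)/∂z
  = ∂/∂x (-2*z) - ∂/∂y (-x + y) + ∂/∂z (-4*x + y + z).
Each of these terms simplifies to sums of mixed partials that cancel in pairs. The result is 0 (by equality of mixed partials for smooth functions — Schwarz / Clairaut).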